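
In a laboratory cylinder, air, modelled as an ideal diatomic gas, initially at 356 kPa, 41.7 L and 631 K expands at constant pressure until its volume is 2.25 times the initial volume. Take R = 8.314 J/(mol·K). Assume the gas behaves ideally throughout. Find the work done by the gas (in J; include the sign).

n = P₁V₁/(RT₁) = 356×41.7/(8.314×631) = 2.83 mol.
Isobaric: P stays 356 kPa; V/T = const ⇒ T₂ = 1420 K, V₂ = 93.8 L.
W = PΔV = 356×(93.8−41.7) kPa·L = 18600 J.

18600 J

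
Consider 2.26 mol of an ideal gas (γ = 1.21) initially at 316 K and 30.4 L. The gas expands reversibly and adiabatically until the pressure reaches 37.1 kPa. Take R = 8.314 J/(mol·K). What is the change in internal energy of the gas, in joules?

-7080 J

P₁ = nRT₁/V₁ = 2.26×8.314×316/30.4 = 195 kPa.
Adiabatic: T₂/T₁ = (P₂/P₁)^((γ−1)/γ) ⇒ T₂ = 316×(0.190)^0.174 = 237 K; V₂ = 120 L.
For an ideal gas ΔU = nCvΔT with Cv = R/(γ−1) = 39.6 J/(mol·K).
ΔU = 2.26×39.6×(237−316) = -7080 J.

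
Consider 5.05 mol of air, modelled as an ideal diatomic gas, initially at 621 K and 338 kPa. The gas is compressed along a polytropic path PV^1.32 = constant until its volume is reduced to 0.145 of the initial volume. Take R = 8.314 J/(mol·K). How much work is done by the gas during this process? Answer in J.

V₁ = nRT₁/P₁ = 5.05×8.314×621/338 = 77.1 L.
Polytropic n=1.32: T₂ = T₁(V₁/V₂)^(n−1) = 621×(6.90)^0.32 = 1150 K; P₂ = P₁(V₁/V₂)^n = 4320 kPa.
W = (P₁V₁−P₂V₂)/(n−1) = (338×77.1−4320×11.2)/0.32 = -69700 J.

-69700 J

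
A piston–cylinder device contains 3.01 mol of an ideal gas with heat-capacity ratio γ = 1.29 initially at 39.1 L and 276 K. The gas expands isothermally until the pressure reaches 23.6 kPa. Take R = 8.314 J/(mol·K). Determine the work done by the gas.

P₁ = nRT₁/V₁ = 3.01×8.314×276/39.1 = 177 kPa.
Isothermal: T stays 276 K; PV = const ⇒ V₂ = 293 L, P₂ = 23.6 kPa.
W = nRT ln(V₂/V₁) = 3.01×8.314×276×ln(7.49) = 13900 J.

13900 J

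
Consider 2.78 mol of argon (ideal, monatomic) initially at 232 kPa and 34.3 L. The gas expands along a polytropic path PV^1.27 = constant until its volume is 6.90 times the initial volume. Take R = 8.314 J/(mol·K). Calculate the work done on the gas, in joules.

T₁ = P₁V₁/(nR) = 232×34.3/(2.78×8.314) = 344 K.
Polytropic n=1.27: T₂ = T₁(V₁/V₂)^(n−1) = 344×(0.145)^0.27 = 204 K; P₂ = P₁(V₁/V₂)^n = 20.0 kPa.
W = (P₁V₁−P₂V₂)/(n−1) = (232×34.3−20.0×237)/0.27 = 12000 J.
Work done on the gas = −W_by = -12000 J.

-12000 J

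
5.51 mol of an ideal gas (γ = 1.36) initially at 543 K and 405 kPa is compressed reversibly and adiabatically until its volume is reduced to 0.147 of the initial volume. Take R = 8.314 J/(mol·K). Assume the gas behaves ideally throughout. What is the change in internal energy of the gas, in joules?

V₁ = nRT₁/P₁ = 5.51×8.314×543/405 = 61.4 L.
Adiabatic: TV^(γ−1) = const ⇒ T₂ = 543×(6.80)^0.360 = 1080 K; PV^γ = const ⇒ P₂ = 5490 kPa.
For an ideal gas ΔU = nCvΔT with Cv = R/(γ−1) = 23.1 J/(mol·K).
ΔU = 5.51×23.1×(1080−543) = 68700 J.

68700 J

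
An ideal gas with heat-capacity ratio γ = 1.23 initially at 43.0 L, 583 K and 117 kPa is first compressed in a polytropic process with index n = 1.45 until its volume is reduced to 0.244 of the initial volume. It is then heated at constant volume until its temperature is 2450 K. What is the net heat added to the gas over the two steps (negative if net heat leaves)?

60100 J

n = P₁V₁/(RT₁) = 117×43.0/(8.314×583) = 1.04 mol.
Step 1 — Polytropic n=1.45: T₂ = T₁(V₁/V₂)^(n−1) = 583×(4.10)^0.45 = 1100 K; P₂ = P₁(V₁/V₂)^n = 905 kPa.
W = (P₁V₁−P₂V₂)/(n−1) = (117×43.0−905×10.5)/0.45 = -9910 J.
ΔU = nCvΔT = 1.04×36.1×(1100−583) = 19400 J.
Q = ΔU + W = 9480 J.
State after step 1: P = 905 kPa, V = 10.5 L, T = 1100 K.
Step 2 — Isochoric: V stays 10.5 L; P/T = const ⇒ T₂ = 2450 K, P₂ = 2020 kPa.
W = 0 (no volume change).
ΔU = nCvΔT = 1.04×36.1×(2450−1100) = 50700 J.
Q = ΔU = 50700 J.
Net over both steps: W = -9910 J, Q = 60100 J, ΔU = 70000 J.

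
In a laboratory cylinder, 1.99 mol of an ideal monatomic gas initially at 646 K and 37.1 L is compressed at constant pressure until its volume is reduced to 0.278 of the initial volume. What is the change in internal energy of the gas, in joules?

-11600 J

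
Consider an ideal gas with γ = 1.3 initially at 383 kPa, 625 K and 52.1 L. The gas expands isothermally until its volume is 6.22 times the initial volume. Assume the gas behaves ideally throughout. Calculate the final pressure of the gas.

Isothermal: T stays 625 K; PV = const ⇒ V₂ = 324 L, P₂ = 61.6 kPa.

61.6 kPa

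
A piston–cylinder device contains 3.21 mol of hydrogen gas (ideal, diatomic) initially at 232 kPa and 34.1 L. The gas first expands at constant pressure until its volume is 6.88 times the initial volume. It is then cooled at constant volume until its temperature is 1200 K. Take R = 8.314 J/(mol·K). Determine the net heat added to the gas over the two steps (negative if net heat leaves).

107000 J

T₁ = P₁V₁/(nR) = 232×34.1/(3.21×8.314) = 296 K.
Step 1 — Isobaric: P stays 232 kPa; V/T = const ⇒ T₂ = 2040 K, V₂ = 235 L.
W = PΔV = 232×(235−34.1) kPa·L = 46500 J.
ΔU = nCvΔT = 3.21×20.8×(2040−296) = 116000 J.
Q = ΔU + W = nCpΔT = 163000 J.
State after step 1: P = 232 kPa, V = 235 L, T = 2040 K.
Step 2 — Isochoric: V stays 235 L; P/T = const ⇒ T₂ = 1200 K, P₂ = 137 kPa.
W = 0 (no volume change).
ΔU = nCvΔT = 3.21×20.8×(1200−2040) = -56000 J.
Q = ΔU = -56000 J.
Net over both steps: W = 46500 J, Q = 107000 J, ΔU = 60300 J.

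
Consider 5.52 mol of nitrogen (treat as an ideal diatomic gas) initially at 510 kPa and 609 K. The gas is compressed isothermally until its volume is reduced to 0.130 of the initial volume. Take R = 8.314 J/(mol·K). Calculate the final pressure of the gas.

V₁ = nRT₁/P₁ = 5.52×8.314×609/510 = 54.8 L.
Isothermal: T stays 609 K; PV = const ⇒ V₂ = 7.12 L, P₂ = 3920 kPa.

3920 kPa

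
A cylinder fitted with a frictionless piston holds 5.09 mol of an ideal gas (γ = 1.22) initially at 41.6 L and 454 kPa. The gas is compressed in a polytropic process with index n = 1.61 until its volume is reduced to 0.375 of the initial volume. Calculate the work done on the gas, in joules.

25400 J

T₁ = P₁V₁/(nR) = 454×41.6/(5.09×8.314) = 446 K.
Polytropic n=1.61: T₂ = T₁(V₁/V₂)^(n−1) = 446×(2.67)^0.61 = 812 K; P₂ = P₁(V₁/V₂)^n = 2200 kPa.
W = (P₁V₁−P₂V₂)/(n−1) = (454×41.6−2200×15.6)/0.61 = -25400 J.
Work done on the gas = −W_by = 25400 J.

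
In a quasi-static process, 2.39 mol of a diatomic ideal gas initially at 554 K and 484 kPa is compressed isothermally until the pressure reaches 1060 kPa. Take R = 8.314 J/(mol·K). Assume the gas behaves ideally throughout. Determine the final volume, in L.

V₁ = nRT₁/P₁ = 2.39×8.314×554/484 = 22.7 L.
Isothermal: T stays 554 K; PV = const ⇒ V₂ = 10.4 L, P₂ = 1060 kPa.

10.4 L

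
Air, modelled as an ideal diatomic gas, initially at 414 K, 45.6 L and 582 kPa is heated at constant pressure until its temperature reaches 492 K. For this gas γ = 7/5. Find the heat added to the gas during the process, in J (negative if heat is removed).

n = P₁V₁/(RT₁) = 582×45.6/(8.314×414) = 7.71 mol.
Isobaric: P stays 582 kPa; V/T = const ⇒ T₂ = 492 K, V₂ = 54.2 L.
W = PΔV = 582×(54.2−45.6) kPa·L = 5000 J.
ΔU = nCvΔT = 7.71×20.8×(492−414) = 12500 J.
Q = ΔU + W = nCpΔT = 17500 J.

17500 J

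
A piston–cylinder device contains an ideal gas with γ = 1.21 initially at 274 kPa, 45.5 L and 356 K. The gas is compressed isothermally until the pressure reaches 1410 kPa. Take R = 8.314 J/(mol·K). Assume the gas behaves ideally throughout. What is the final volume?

Isothermal: T stays 356 K; PV = const ⇒ V₂ = 8.84 L, P₂ = 1410 kPa.

8.84 L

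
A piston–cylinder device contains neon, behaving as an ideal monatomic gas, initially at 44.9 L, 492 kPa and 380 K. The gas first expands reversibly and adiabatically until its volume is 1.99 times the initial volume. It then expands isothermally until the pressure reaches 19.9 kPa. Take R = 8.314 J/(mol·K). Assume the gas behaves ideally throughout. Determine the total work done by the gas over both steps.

n = P₁V₁/(RT₁) = 492×44.9/(8.314×380) = 6.99 mol.
Step 1 — Adiabatic: TV^(γ−1) = const ⇒ T₂ = 380×(0.503)^0.667 = 240 K; PV^γ = const ⇒ P₂ = 156 kPa.
ΔU = nCvΔT = 6.99×12.5×(240−380) = -12200 J.
Q = 0 for an adiabatic process, so W = −ΔU = 12200 J.
State after step 1: P = 156 kPa, V = 89.4 L, T = 240 K.
Step 2 — Isothermal: T stays 240 K; PV = const ⇒ V₂ = 702 L, P₂ = 19.9 kPa.
ΔU = 0 (ideal gas, T constant).
W = nRT ln(V₂/V₁) = 6.99×8.314×240×ln(7.85) = 28800 J.
Q = ΔU + W = 28800 J.
Net over both steps: W = 41000 J, Q = 28800 J, ΔU = -12200 J.

41000 J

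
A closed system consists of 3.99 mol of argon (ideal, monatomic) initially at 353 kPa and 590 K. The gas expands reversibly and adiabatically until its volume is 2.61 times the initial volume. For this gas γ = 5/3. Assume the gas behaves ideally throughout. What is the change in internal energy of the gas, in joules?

V₁ = nRT₁/P₁ = 3.99×8.314×590/353 = 55.4 L.
Adiabatic: TV^(γ−1) = const ⇒ T₂ = 590×(0.383)^0.667 = 311 K; PV^γ = const ⇒ P₂ = 71.3 kPa.
For an ideal gas ΔU = nCvΔT with Cv = (3/2)R = 12.5 J/(mol·K).
ΔU = 3.99×12.5×(311−590) = -13900 J.

-13900 J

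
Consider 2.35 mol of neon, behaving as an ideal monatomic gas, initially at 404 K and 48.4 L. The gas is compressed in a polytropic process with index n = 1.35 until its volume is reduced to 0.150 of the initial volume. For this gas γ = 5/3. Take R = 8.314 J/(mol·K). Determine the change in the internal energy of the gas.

P₁ = nRT₁/V₁ = 2.35×8.314×404/48.4 = 163 kPa.
Polytropic n=1.35: T₂ = T₁(V₁/V₂)^(n−1) = 404×(6.67)^0.35 = 785 K; P₂ = P₁(V₁/V₂)^n = 2110 kPa.
For an ideal gas ΔU = nCvΔT with Cv = (3/2)R = 12.5 J/(mol·K).
ΔU = 2.35×12.5×(785−404) = 11200 J.

11200 J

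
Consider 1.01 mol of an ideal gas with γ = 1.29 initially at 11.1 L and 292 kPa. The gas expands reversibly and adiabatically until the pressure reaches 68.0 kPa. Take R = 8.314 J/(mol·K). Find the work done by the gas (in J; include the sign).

T₁ = P₁V₁/(nR) = 292×11.1/(1.01×8.314) = 386 K.
Adiabatic: T₂/T₁ = (P₂/P₁)^((γ−1)/γ) ⇒ T₂ = 386×(0.233)^0.225 = 278 K; V₂ = 34.3 L.
ΔU = nCvΔT = 1.01×28.7×(278−386) = -3120 J.
Q = 0 for an adiabatic process, so W = −ΔU = 3120 J.

3120 J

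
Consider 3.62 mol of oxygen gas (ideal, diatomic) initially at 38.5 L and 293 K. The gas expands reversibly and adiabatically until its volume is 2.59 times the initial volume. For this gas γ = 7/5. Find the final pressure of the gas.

P₁ = nRT₁/V₁ = 3.62×8.314×293/38.5 = 229 kPa.
Adiabatic: TV^(γ−1) = const ⇒ T₂ = 293×(0.386)^0.400 = 200 K; PV^γ = const ⇒ P₂ = 60.4 kPa.

60.4 kPa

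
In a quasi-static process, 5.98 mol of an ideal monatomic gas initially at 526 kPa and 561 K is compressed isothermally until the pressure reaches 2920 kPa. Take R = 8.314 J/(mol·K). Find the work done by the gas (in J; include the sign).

-47800 J

V₁ = nRT₁/P₁ = 5.98×8.314×561/526 = 53.0 L.
Isothermal: T stays 561 K; PV = const ⇒ V₂ = 9.55 L, P₂ = 2920 kPa.
W = nRT ln(V₂/V₁) = 5.98×8.314×561×ln(0.180) = -47800 J.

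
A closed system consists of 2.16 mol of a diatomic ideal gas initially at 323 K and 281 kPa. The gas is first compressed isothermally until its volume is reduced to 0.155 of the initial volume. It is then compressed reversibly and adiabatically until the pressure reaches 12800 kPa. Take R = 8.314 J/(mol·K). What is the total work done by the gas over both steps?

-21700 J

V₁ = nRT₁/P₁ = 2.16×8.314×323/281 = 20.6 L.
Step 1 — Isothermal: T stays 323 K; PV = const ⇒ V₂ = 3.20 L, P₂ = 1810 kPa.
ΔU = 0 (ideal gas, T constant).
W = nRT ln(V₂/V₁) = 2.16×8.314×323×ln(0.155) = -10800 J.
Q = ΔU + W = -10800 J.
State after step 1: P = 1810 kPa, V = 3.20 L, T = 323 K.
Step 2 — Adiabatic: T₂/T₁ = (P₂/P₁)^((γ−1)/γ) ⇒ T₂ = 323×(7.06)^0.286 = 565 K; V₂ = 0.792 L.
ΔU = nCvΔT = 2.16×20.8×(565−323) = 10800 J.
Q = 0 for an adiabatic process, so W = −ΔU = -10800 J.
Net over both steps: W = -21700 J, Q = -10800 J, ΔU = 10800 J.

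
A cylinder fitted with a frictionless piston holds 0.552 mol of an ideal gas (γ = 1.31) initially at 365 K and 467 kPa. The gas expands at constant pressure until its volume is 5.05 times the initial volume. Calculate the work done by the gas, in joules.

6780 J

V₁ = nRT₁/P₁ = 0.552×8.314×365/467 = 3.59 L.
Isobaric: P stays 467 kPa; V/T = const ⇒ T₂ = 1840 K, V₂ = 18.1 L.
W = PΔV = 467×(18.1−3.59) kPa·L = 6780 J.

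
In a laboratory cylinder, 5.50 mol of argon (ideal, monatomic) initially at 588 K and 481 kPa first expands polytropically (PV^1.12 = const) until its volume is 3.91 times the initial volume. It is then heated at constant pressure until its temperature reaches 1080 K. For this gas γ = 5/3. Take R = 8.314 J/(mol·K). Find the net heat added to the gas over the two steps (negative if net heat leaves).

94100 J

V₁ = nRT₁/P₁ = 5.50×8.314×588/481 = 55.9 L.
Step 1 — Polytropic n=1.12: T₂ = T₁(V₁/V₂)^(n−1) = 588×(0.256)^0.12 = 499 K; P₂ = P₁(V₁/V₂)^n = 104 kPa.
W = (P₁V₁−P₂V₂)/(n−1) = (481×55.9−104×219)/0.12 = 33800 J.
ΔU = nCvΔT = 5.50×12.5×(499−588) = -6090 J.
Q = ΔU + W = 27700 J.
State after step 1: P = 104 kPa, V = 219 L, T = 499 K.
Step 2 — Isobaric: P stays 104 kPa; V/T = const ⇒ T₂ = 1080 K, V₂ = 473 L.
W = PΔV = 104×(473−219) kPa·L = 26600 J.
ΔU = nCvΔT = 5.50×12.5×(1080−499) = 39800 J.
Q = ΔU + W = nCpΔT = 66400 J.
Net over both steps: W = 60400 J, Q = 94100 J, ΔU = 33700 J.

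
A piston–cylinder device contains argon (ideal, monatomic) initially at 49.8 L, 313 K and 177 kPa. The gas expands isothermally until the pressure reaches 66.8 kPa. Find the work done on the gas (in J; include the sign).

n = P₁V₁/(RT₁) = 177×49.8/(8.314×313) = 3.39 mol.
Isothermal: T stays 313 K; PV = const ⇒ V₂ = 132 L, P₂ = 66.8 kPa.
W = nRT ln(V₂/V₁) = 3.39×8.314×313×ln(2.65) = 8590 J.
Work done on the gas = −W_by = -8590 J.

-8590 J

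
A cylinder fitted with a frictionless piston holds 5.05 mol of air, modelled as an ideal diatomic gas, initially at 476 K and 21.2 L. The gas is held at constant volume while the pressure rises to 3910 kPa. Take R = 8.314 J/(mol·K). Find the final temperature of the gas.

P₁ = nRT₁/V₁ = 5.05×8.314×476/21.2 = 943 kPa.
Isochoric: V stays 21.2 L; P/T = const ⇒ T₂ = 1970 K, P₂ = 3910 kPa.

1970 K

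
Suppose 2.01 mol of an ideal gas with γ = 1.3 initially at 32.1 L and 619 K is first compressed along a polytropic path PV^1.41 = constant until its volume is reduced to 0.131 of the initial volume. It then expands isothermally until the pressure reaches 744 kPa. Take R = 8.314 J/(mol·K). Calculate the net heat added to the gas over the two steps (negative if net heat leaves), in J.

P₁ = nRT₁/V₁ = 2.01×8.314×619/32.1 = 322 kPa.
Step 1 — Polytropic n=1.41: T₂ = T₁(V₁/V₂)^(n−1) = 619×(7.63)^0.41 = 1420 K; P₂ = P₁(V₁/V₂)^n = 5660 kPa.
W = (P₁V₁−P₂V₂)/(n−1) = (322×32.1−5660×4.21)/0.41 = -32800 J.
ΔU = nCvΔT = 2.01×27.7×(1420−619) = 44900 J.
Q = ΔU + W = 12000 J.
State after step 1: P = 5660 kPa, V = 4.21 L, T = 1420 K.
Step 2 — Isothermal: T stays 1420 K; PV = const ⇒ V₂ = 32.0 L, P₂ = 744 kPa.
ΔU = 0 (ideal gas, T constant).
W = nRT ln(V₂/V₁) = 2.01×8.314×1420×ln(7.61) = 48300 J.
Q = ΔU + W = 48300 J.
Net over both steps: W = 15500 J, Q = 60300 J, ΔU = 44900 J.

60300 J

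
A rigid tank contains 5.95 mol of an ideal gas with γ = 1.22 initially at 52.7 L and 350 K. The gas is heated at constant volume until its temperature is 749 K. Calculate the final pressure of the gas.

703 kPa

P₁ = nRT₁/V₁ = 5.95×8.314×350/52.7 = 329 kPa.
Isochoric: V stays 52.7 L; P/T = const ⇒ T₂ = 749 K, P₂ = 703 kPa.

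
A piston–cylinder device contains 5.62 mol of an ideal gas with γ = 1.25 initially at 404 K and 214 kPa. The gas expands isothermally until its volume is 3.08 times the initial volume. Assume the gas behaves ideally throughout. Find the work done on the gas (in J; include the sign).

-21200 J

V₁ = nRT₁/P₁ = 5.62×8.314×404/214 = 88.2 L.
Isothermal: T stays 404 K; PV = const ⇒ V₂ = 272 L, P₂ = 69.5 kPa.
W = nRT ln(V₂/V₁) = 5.62×8.314×404×ln(3.08) = 21200 J.
Work done on the gas = −W_by = -21200 J.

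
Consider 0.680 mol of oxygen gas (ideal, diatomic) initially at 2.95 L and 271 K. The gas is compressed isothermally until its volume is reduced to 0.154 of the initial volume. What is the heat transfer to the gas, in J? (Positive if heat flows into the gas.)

P₁ = nRT₁/V₁ = 0.680×8.314×271/2.95 = 519 kPa.
Isothermal: T stays 271 K; PV = const ⇒ V₂ = 0.454 L, P₂ = 3370 kPa.
ΔU = 0 (ideal gas, T constant).
W = nRT ln(V₂/V₁) = 0.680×8.314×271×ln(0.154) = -2870 J.
Q = ΔU + W = -2870 J.

-2870 J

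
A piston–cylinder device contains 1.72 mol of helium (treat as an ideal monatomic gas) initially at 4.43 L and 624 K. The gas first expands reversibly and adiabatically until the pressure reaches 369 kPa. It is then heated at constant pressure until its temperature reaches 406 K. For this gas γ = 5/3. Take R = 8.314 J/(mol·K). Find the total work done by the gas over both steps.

7880 J

P₁ = nRT₁/V₁ = 1.72×8.314×624/4.43 = 2010 kPa.
Step 1 — Adiabatic: T₂/T₁ = (P₂/P₁)^((γ−1)/γ) ⇒ T₂ = 624×(0.183)^0.400 = 316 K; V₂ = 12.3 L.
ΔU = nCvΔT = 1.72×12.5×(316−624) = -6600 J.
Q = 0 for an adiabatic process, so W = −ΔU = 6600 J.
State after step 1: P = 369 kPa, V = 12.3 L, T = 316 K.
Step 2 — Isobaric: P stays 369 kPa; V/T = const ⇒ T₂ = 406 K, V₂ = 15.7 L.
W = PΔV = 369×(15.7−12.3) kPa·L = 1280 J.
ΔU = nCvΔT = 1.72×12.5×(406−316) = 1920 J.
Q = ΔU + W = nCpΔT = 3200 J.
Net over both steps: W = 7880 J, Q = 3200 J, ΔU = -4680 J.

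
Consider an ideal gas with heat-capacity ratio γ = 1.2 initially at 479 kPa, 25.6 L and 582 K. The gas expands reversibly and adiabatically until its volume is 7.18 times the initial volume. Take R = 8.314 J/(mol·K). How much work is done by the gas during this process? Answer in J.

20000 J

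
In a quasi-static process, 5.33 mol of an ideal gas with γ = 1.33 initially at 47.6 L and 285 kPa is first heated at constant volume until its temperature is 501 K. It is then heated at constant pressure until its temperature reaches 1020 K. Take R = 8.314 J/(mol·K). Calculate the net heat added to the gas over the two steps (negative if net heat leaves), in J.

119000 J

T₁ = P₁V₁/(nR) = 285×47.6/(5.33×8.314) = 306 K.
Step 1 — Isochoric: V stays 47.6 L; P/T = const ⇒ T₂ = 501 K, P₂ = 466 kPa.
W = 0 (no volume change).
ΔU = nCvΔT = 5.33×25.2×(501−306) = 26200 J.
Q = ΔU = 26200 J.
State after step 1: P = 466 kPa, V = 47.6 L, T = 501 K.
Step 2 — Isobaric: P stays 466 kPa; V/T = const ⇒ T₂ = 1020 K, V₂ = 96.9 L.
W = PΔV = 466×(96.9−47.6) kPa·L = 23000 J.
ΔU = nCvΔT = 5.33×25.2×(1020−501) = 69700 J.
Q = ΔU + W = nCpΔT = 92700 J.
Net over both steps: W = 23000 J, Q = 119000 J, ΔU = 95900 J.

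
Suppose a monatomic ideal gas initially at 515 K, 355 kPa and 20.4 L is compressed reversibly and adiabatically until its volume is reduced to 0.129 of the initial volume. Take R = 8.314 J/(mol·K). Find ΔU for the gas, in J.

31700 J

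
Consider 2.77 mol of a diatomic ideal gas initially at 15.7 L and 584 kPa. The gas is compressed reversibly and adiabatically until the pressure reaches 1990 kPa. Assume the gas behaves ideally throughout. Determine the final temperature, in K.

565 K

T₁ = P₁V₁/(nR) = 584×15.7/(2.77×8.314) = 398 K.
Adiabatic: T₂/T₁ = (P₂/P₁)^((γ−1)/γ) ⇒ T₂ = 398×(3.41)^0.286 = 565 K; V₂ = 6.54 L.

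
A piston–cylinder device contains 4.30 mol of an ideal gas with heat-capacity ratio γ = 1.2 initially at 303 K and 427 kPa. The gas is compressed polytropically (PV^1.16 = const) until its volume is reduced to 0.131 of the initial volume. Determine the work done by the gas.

-26000 J

V₁ = nRT₁/P₁ = 4.30×8.314×303/427 = 25.4 L.
Polytropic n=1.16: T₂ = T₁(V₁/V₂)^(n−1) = 303×(7.63)^0.16 = 419 K; P₂ = P₁(V₁/V₂)^n = 4510 kPa.
W = (P₁V₁−P₂V₂)/(n−1) = (427×25.4−4510×3.32)/0.16 = -26000 J.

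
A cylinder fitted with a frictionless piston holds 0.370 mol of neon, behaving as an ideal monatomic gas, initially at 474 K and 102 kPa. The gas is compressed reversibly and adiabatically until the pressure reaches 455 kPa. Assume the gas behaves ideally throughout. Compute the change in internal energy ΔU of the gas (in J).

V₁ = nRT₁/P₁ = 0.370×8.314×474/102 = 14.3 L.
Adiabatic: T₂/T₁ = (P₂/P₁)^((γ−1)/γ) ⇒ T₂ = 474×(4.46)^0.400 = 862 K; V₂ = 5.83 L.
For an ideal gas ΔU = nCvΔT with Cv = (3/2)R = 12.5 J/(mol·K).
ΔU = 0.370×12.5×(862−474) = 1790 J.

1790 J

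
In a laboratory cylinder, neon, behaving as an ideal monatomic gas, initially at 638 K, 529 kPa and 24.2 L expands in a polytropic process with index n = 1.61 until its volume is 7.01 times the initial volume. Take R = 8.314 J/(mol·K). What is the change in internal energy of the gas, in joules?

-13300 J

n = P₁V₁/(RT₁) = 529×24.2/(8.314×638) = 2.41 mol.
Polytropic n=1.61: T₂ = T₁(V₁/V₂)^(n−1) = 638×(0.143)^0.61 = 195 K; P₂ = P₁(V₁/V₂)^n = 23.0 kPa.
For an ideal gas ΔU = nCvΔT with Cv = (3/2)R = 12.5 J/(mol·K).
ΔU = 2.41×12.5×(195−638) = -13300 J.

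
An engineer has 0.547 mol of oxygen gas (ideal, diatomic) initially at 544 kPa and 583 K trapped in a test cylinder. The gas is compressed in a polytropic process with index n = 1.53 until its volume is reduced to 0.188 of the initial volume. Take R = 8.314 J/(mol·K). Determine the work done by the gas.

-7130 J

V₁ = nRT₁/P₁ = 0.547×8.314×583/544 = 4.87 L.
Polytropic n=1.53: T₂ = T₁(V₁/V₂)^(n−1) = 583×(5.32)^0.53 = 1410 K; P₂ = P₁(V₁/V₂)^n = 7020 kPa.
W = (P₁V₁−P₂V₂)/(n−1) = (544×4.87−7020×0.916)/0.53 = -7130 J.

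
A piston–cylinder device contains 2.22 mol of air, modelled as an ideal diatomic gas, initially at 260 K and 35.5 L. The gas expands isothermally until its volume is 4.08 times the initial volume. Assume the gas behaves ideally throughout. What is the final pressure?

P₁ = nRT₁/V₁ = 2.22×8.314×260/35.5 = 135 kPa.
Isothermal: T stays 260 K; PV = const ⇒ V₂ = 145 L, P₂ = 33.1 kPa.

33.1 kPa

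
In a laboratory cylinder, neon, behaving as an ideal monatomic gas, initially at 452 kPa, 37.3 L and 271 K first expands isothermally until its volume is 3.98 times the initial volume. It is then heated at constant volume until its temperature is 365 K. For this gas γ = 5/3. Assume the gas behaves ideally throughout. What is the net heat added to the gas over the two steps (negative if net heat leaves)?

32100 J

n = P₁V₁/(RT₁) = 452×37.3/(8.314×271) = 7.48 mol.
Step 1 — Isothermal: T stays 271 K; PV = const ⇒ V₂ = 148 L, P₂ = 114 kPa.
ΔU = 0 (ideal gas, T constant).
W = nRT ln(V₂/V₁) = 7.48×8.314×271×ln(3.98) = 23300 J.
Q = ΔU + W = 23300 J.
State after step 1: P = 114 kPa, V = 148 L, T = 271 K.
Step 2 — Isochoric: V stays 148 L; P/T = const ⇒ T₂ = 365 K, P₂ = 153 kPa.
W = 0 (no volume change).
ΔU = nCvΔT = 7.48×12.5×(365−271) = 8770 J.
Q = ΔU = 8770 J.
Net over both steps: W = 23300 J, Q = 32100 J, ΔU = 8770 J.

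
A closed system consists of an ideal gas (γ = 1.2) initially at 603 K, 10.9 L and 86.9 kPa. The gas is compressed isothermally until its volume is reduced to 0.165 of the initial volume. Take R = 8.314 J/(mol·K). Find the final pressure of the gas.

Isothermal: T stays 603 K; PV = const ⇒ V₂ = 1.80 L, P₂ = 527 kPa.

527 kPa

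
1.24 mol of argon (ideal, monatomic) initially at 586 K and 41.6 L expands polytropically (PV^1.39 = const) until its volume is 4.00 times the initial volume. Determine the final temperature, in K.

P₁ = nRT₁/V₁ = 1.24×8.314×586/41.6 = 145 kPa.
Polytropic n=1.39: T₂ = T₁(V₁/V₂)^(n−1) = 586×(0.250)^0.39 = 341 K; P₂ = P₁(V₁/V₂)^n = 21.1 kPa.

341 K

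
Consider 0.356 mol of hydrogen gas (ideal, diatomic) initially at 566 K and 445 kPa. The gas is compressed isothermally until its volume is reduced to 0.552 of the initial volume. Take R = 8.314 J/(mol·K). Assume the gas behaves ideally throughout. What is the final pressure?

V₁ = nRT₁/P₁ = 0.356×8.314×566/445 = 3.76 L.
Isothermal: T stays 566 K; PV = const ⇒ V₂ = 2.08 L, P₂ = 806 kPa.

806 kPa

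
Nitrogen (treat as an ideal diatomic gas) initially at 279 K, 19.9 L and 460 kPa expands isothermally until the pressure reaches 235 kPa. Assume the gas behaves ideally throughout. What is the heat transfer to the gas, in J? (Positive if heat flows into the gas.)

6150 J

n = P₁V₁/(RT₁) = 460×19.9/(8.314×279) = 3.95 mol.
Isothermal: T stays 279 K; PV = const ⇒ V₂ = 39.0 L, P₂ = 235 kPa.
ΔU = 0 (ideal gas, T constant).
W = nRT ln(V₂/V₁) = 3.95×8.314×279×ln(1.96) = 6150 J.
Q = ΔU + W = 6150 J.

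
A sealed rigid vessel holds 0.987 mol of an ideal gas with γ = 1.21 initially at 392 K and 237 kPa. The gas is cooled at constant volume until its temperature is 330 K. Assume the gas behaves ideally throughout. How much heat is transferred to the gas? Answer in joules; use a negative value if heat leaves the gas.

-2420 J

V₁ = nRT₁/P₁ = 0.987×8.314×392/237 = 13.6 L.
Isochoric: V stays 13.6 L; P/T = const ⇒ T₂ = 330 K, P₂ = 200 kPa.
W = 0 (no volume change).
ΔU = nCvΔT = 0.987×39.6×(330−392) = -2420 J.
Q = ΔU = -2420 J.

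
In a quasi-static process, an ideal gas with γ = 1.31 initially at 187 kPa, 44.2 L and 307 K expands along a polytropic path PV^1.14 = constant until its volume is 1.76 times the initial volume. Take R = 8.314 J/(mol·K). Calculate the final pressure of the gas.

98.2 kPa

Polytropic n=1.14: T₂ = T₁(V₁/V₂)^(n−1) = 307×(0.568)^0.14 = 284 K; P₂ = P₁(V₁/V₂)^n = 98.2 kPa.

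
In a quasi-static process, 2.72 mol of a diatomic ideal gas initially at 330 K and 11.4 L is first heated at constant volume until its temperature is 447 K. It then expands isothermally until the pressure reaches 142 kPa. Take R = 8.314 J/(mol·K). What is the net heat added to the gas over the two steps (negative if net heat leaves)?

P₁ = nRT₁/V₁ = 2.72×8.314×330/11.4 = 655 kPa.
Step 1 — Isochoric: V stays 11.4 L; P/T = const ⇒ T₂ = 447 K, P₂ = 887 kPa.
W = 0 (no volume change).
ΔU = nCvΔT = 2.72×20.8×(447−330) = 6610 J.
Q = ΔU = 6610 J.
State after step 1: P = 887 kPa, V = 11.4 L, T = 447 K.
Step 2 — Isothermal: T stays 447 K; PV = const ⇒ V₂ = 71.2 L, P₂ = 142 kPa.
ΔU = 0 (ideal gas, T constant).
W = nRT ln(V₂/V₁) = 2.72×8.314×447×ln(6.24) = 18500 J.
Q = ΔU + W = 18500 J.
Net over both steps: W = 18500 J, Q = 25100 J, ΔU = 6610 J.

25100 J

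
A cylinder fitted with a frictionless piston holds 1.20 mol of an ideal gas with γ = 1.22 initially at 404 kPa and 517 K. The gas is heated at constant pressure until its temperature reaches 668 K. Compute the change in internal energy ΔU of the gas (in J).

V₁ = nRT₁/P₁ = 1.20×8.314×517/404 = 12.8 L.
Isobaric: P stays 404 kPa; V/T = const ⇒ T₂ = 668 K, V₂ = 16.5 L.
For an ideal gas ΔU = nCvΔT with Cv = R/(γ−1) = 37.8 J/(mol·K).
ΔU = 1.20×37.8×(668−517) = 6850 J.

6850 J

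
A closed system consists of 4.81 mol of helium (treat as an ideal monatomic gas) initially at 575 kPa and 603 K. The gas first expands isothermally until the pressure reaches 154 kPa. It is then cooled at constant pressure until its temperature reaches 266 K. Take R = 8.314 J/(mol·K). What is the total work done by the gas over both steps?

18300 J

V₁ = nRT₁/P₁ = 4.81×8.314×603/575 = 41.9 L.
Step 1 — Isothermal: T stays 603 K; PV = const ⇒ V₂ = 157 L, P₂ = 154 kPa.
ΔU = 0 (ideal gas, T constant).
W = nRT ln(V₂/V₁) = 4.81×8.314×603×ln(3.73) = 31800 J.
Q = ΔU + W = 31800 J.
State after step 1: P = 154 kPa, V = 157 L, T = 603 K.
Step 2 — Isobaric: P stays 154 kPa; V/T = const ⇒ T₂ = 266 K, V₂ = 69.1 L.
W = PΔV = 154×(69.1−157) kPa·L = -13500 J.
ΔU = nCvΔT = 4.81×12.5×(266−603) = -20200 J.
Q = ΔU + W = nCpΔT = -33700 J.
Net over both steps: W = 18300 J, Q = -1920 J, ΔU = -20200 J.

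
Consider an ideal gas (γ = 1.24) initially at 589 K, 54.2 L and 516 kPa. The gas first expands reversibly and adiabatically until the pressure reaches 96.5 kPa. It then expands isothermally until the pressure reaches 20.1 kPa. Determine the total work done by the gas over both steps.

n = P₁V₁/(RT₁) = 516×54.2/(8.314×589) = 5.71 mol.
Step 1 — Adiabatic: T₂/T₁ = (P₂/P₁)^((γ−1)/γ) ⇒ T₂ = 589×(0.187)^0.194 = 426 K; V₂ = 210 L.
ΔU = nCvΔT = 5.71×34.6×(426−589) = -32300 J.
Q = 0 for an adiabatic process, so W = −ΔU = 32300 J.
State after step 1: P = 96.5 kPa, V = 210 L, T = 426 K.
Step 2 — Isothermal: T stays 426 K; PV = const ⇒ V₂ = 1010 L, P₂ = 20.1 kPa.
ΔU = 0 (ideal gas, T constant).
W = nRT ln(V₂/V₁) = 5.71×8.314×426×ln(4.80) = 31700 J.
Q = ΔU + W = 31700 J.
Net over both steps: W = 64000 J, Q = 31700 J, ΔU = -32300 J.

64000 J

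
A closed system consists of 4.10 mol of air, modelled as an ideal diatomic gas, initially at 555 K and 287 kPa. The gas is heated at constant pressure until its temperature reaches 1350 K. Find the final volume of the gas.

160 L

V₁ = nRT₁/P₁ = 4.10×8.314×555/287 = 65.9 L.
Isobaric: P stays 287 kPa; V/T = const ⇒ T₂ = 1350 K, V₂ = 160 L.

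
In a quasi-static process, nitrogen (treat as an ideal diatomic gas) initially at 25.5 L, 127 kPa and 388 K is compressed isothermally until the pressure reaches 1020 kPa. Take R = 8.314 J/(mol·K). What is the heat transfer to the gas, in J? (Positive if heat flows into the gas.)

-6750 J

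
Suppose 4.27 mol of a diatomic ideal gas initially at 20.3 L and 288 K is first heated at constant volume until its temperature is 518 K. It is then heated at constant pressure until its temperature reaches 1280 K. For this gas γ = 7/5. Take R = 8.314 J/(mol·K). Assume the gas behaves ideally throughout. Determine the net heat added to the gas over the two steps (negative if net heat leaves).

115000 J

P₁ = nRT₁/V₁ = 4.27×8.314×288/20.3 = 504 kPa.
Step 1 — Isochoric: V stays 20.3 L; P/T = const ⇒ T₂ = 518 K, P₂ = 906 kPa.
W = 0 (no volume change).
ΔU = nCvΔT = 4.27×20.8×(518−288) = 20400 J.
Q = ΔU = 20400 J.
State after step 1: P = 906 kPa, V = 20.3 L, T = 518 K.
Step 2 — Isobaric: P stays 906 kPa; V/T = const ⇒ T₂ = 1280 K, V₂ = 50.2 L.
W = PΔV = 906×(50.2−20.3) kPa·L = 27100 J.
ΔU = nCvΔT = 4.27×20.8×(1280−518) = 67600 J.
Q = ΔU + W = nCpΔT = 94700 J.
Net over both steps: W = 27100 J, Q = 115000 J, ΔU = 88000 J.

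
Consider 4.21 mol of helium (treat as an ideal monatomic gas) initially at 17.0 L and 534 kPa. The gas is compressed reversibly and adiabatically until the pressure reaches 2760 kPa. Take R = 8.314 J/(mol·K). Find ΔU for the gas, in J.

12700 J

T₁ = P₁V₁/(nR) = 534×17.0/(4.21×8.314) = 259 K.
Adiabatic: T₂/T₁ = (P₂/P₁)^((γ−1)/γ) ⇒ T₂ = 259×(5.17)^0.400 = 500 K; V₂ = 6.34 L.
For an ideal gas ΔU = nCvΔT with Cv = (3/2)R = 12.5 J/(mol·K).
ΔU = 4.21×12.5×(500−259) = 12700 J.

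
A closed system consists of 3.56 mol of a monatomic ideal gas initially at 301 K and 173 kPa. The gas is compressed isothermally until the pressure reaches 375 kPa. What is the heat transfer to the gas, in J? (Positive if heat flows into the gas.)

V₁ = nRT₁/P₁ = 3.56×8.314×301/173 = 51.5 L.
Isothermal: T stays 301 K; PV = const ⇒ V₂ = 23.8 L, P₂ = 375 kPa.
ΔU = 0 (ideal gas, T constant).
W = nRT ln(V₂/V₁) = 3.56×8.314×301×ln(0.461) = -6890 J.
Q = ΔU + W = -6890 J.

-6890 J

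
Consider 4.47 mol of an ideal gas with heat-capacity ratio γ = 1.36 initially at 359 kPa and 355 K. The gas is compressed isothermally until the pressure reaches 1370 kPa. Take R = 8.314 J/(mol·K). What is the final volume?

9.63 L

V₁ = nRT₁/P₁ = 4.47×8.314×355/359 = 36.7 L.
Isothermal: T stays 355 K; PV = const ⇒ V₂ = 9.63 L, P₂ = 1370 kPa.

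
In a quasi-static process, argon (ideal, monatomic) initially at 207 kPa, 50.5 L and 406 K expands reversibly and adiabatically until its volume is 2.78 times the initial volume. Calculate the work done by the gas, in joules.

n = P₁V₁/(RT₁) = 207×50.5/(8.314×406) = 3.10 mol.
Adiabatic: TV^(γ−1) = const ⇒ T₂ = 406×(0.360)^0.667 = 205 K; PV^γ = const ⇒ P₂ = 37.7 kPa.
ΔU = nCvΔT = 3.10×12.5×(205−406) = -7750 J.
Q = 0 for an adiabatic process, so W = −ΔU = 7750 J.

7750 J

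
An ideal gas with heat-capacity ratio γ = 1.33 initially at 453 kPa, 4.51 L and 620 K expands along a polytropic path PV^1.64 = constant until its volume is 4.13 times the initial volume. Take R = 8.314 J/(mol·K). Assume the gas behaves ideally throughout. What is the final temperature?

Polytropic n=1.64: T₂ = T₁(V₁/V₂)^(n−1) = 620×(0.242)^0.64 = 250 K; P₂ = P₁(V₁/V₂)^n = 44.3 kPa.

250 K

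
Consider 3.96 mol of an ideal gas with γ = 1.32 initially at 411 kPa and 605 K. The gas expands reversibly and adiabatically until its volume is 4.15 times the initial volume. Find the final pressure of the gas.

62.8 kPa

V₁ = nRT₁/P₁ = 3.96×8.314×605/411 = 48.5 L.
Adiabatic: TV^(γ−1) = const ⇒ T₂ = 605×(0.241)^0.320 = 384 K; PV^γ = const ⇒ P₂ = 62.8 kPa.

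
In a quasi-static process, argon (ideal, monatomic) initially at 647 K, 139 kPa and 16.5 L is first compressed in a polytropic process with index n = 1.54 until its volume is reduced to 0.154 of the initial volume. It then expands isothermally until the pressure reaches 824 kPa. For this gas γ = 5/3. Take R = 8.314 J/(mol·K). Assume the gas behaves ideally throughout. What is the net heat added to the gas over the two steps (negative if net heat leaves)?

5530 J

n = P₁V₁/(RT₁) = 139×16.5/(8.314×647) = 0.426 mol.
Step 1 — Polytropic n=1.54: T₂ = T₁(V₁/V₂)^(n−1) = 647×(6.49)^0.54 = 1780 K; P₂ = P₁(V₁/V₂)^n = 2480 kPa.
W = (P₁V₁−P₂V₂)/(n−1) = (139×16.5−2480×2.54)/0.54 = -7420 J.
ΔU = nCvΔT = 0.426×12.5×(1780−647) = 6010 J.
Q = ΔU + W = -1410 J.
State after step 1: P = 2480 kPa, V = 2.54 L, T = 1780 K.
Step 2 — Isothermal: T stays 1780 K; PV = const ⇒ V₂ = 7.64 L, P₂ = 824 kPa.
ΔU = 0 (ideal gas, T constant).
W = nRT ln(V₂/V₁) = 0.426×8.314×1780×ln(3.01) = 6940 J.
Q = ΔU + W = 6940 J.
Net over both steps: W = -480 J, Q = 5530 J, ΔU = 6010 J.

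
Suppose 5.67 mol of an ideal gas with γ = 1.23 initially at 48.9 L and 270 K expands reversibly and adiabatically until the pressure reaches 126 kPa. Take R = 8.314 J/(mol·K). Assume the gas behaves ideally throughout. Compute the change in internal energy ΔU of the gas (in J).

P₁ = nRT₁/V₁ = 5.67×8.314×270/48.9 = 260 kPa.
Adiabatic: T₂/T₁ = (P₂/P₁)^((γ−1)/γ) ⇒ T₂ = 270×(0.484)^0.187 = 236 K; V₂ = 88.2 L.
For an ideal gas ΔU = nCvΔT with Cv = R/(γ−1) = 36.1 J/(mol·K).
ΔU = 5.67×36.1×(236−270) = -7020 J.

-7020 J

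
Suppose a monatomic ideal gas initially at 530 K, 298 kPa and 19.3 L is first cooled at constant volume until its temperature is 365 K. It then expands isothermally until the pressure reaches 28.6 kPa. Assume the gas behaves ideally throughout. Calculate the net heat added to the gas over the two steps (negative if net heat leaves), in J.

5120 J

n = P₁V₁/(RT₁) = 298×19.3/(8.314×530) = 1.31 mol.
Step 1 — Isochoric: V stays 19.3 L; P/T = const ⇒ T₂ = 365 K, P₂ = 205 kPa.
W = 0 (no volume change).
ΔU = nCvΔT = 1.31×12.5×(365−530) = -2690 J.
Q = ΔU = -2690 J.
State after step 1: P = 205 kPa, V = 19.3 L, T = 365 K.
Step 2 — Isothermal: T stays 365 K; PV = const ⇒ V₂ = 138 L, P₂ = 28.6 kPa.
ΔU = 0 (ideal gas, T constant).
W = nRT ln(V₂/V₁) = 1.31×8.314×365×ln(7.18) = 7810 J.
Q = ΔU + W = 7810 J.
Net over both steps: W = 7810 J, Q = 5120 J, ΔU = -2690 J.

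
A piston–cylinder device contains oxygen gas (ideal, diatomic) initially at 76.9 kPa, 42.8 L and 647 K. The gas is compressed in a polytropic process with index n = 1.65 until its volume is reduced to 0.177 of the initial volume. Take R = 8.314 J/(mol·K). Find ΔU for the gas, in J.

n = P₁V₁/(RT₁) = 76.9×42.8/(8.314×647) = 0.612 mol.
Polytropic n=1.65: T₂ = T₁(V₁/V₂)^(n−1) = 647×(5.65)^0.65 = 1990 K; P₂ = P₁(V₁/V₂)^n = 1340 kPa.
For an ideal gas ΔU = nCvΔT with Cv = (5/2)R = 20.8 J/(mol·K).
ΔU = 0.612×20.8×(1990−647) = 17100 J.

17100 J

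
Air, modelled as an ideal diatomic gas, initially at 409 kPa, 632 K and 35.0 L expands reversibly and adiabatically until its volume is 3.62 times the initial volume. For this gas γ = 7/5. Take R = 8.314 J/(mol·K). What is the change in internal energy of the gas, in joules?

-14400 J

n = P₁V₁/(RT₁) = 409×35.0/(8.314×632) = 2.72 mol.
Adiabatic: TV^(γ−1) = const ⇒ T₂ = 632×(0.276)^0.400 = 378 K; PV^γ = const ⇒ P₂ = 67.5 kPa.
For an ideal gas ΔU = nCvΔT with Cv = (5/2)R = 20.8 J/(mol·K).
ΔU = 2.72×20.8×(378−632) = -14400 J.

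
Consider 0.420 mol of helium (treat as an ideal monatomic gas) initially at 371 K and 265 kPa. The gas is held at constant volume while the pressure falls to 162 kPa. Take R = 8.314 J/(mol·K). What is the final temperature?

227 K

V₁ = nRT₁/P₁ = 0.420×8.314×371/265 = 4.89 L.
Isochoric: V stays 4.89 L; P/T = const ⇒ T₂ = 227 K, P₂ = 162 kPa.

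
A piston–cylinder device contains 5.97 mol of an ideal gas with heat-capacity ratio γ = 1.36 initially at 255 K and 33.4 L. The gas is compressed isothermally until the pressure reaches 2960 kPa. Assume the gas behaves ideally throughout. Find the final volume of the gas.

4.28 L

P₁ = nRT₁/V₁ = 5.97×8.314×255/33.4 = 379 kPa.
Isothermal: T stays 255 K; PV = const ⇒ V₂ = 4.28 L, P₂ = 2960 kPa.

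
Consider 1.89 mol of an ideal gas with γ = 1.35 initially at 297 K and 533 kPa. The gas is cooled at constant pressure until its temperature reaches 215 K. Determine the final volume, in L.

6.34 L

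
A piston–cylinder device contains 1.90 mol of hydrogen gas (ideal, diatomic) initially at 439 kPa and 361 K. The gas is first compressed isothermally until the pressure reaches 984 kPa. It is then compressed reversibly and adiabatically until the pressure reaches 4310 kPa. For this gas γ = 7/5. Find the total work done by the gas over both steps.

V₁ = nRT₁/P₁ = 1.90×8.314×361/439 = 13.0 L.
Step 1 — Isothermal: T stays 361 K; PV = const ⇒ V₂ = 5.80 L, P₂ = 984 kPa.
ΔU = 0 (ideal gas, T constant).
W = nRT ln(V₂/V₁) = 1.90×8.314×361×ln(0.446) = -4600 J.
Q = ΔU + W = -4600 J.
State after step 1: P = 984 kPa, V = 5.80 L, T = 361 K.
Step 2 — Adiabatic: T₂/T₁ = (P₂/P₁)^((γ−1)/γ) ⇒ T₂ = 361×(4.38)^0.286 = 551 K; V₂ = 2.02 L.
ΔU = nCvΔT = 1.90×20.8×(551−361) = 7490 J.
Q = 0 for an adiabatic process, so W = −ΔU = -7490 J.
Net over both steps: W = -12100 J, Q = -4600 J, ΔU = 7490 J.

-12100 J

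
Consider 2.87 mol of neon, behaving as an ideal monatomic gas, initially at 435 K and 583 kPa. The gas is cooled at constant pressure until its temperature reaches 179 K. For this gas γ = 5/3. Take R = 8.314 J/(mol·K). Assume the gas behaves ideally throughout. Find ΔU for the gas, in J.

-9160 J

V₁ = nRT₁/P₁ = 2.87×8.314×435/583 = 17.8 L.
Isobaric: P stays 583 kPa; V/T = const ⇒ T₂ = 179 K, V₂ = 7.33 L.
For an ideal gas ΔU = nCvΔT with Cv = (3/2)R = 12.5 J/(mol·K).
ΔU = 2.87×12.5×(179−435) = -9160 J.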